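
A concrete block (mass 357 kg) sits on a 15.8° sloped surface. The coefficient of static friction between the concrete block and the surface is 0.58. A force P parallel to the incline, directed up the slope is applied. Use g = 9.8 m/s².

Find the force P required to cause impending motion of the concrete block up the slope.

At impending motion up the slope, friction acts down-slope at its limit: f = μ_s N.
P is parallel to the surface, so N = m g cos θ = 3370 N.
Along the incline: P = m g sin θ + μ_s N = 953 + 0.58×3370 = 2910 N.

P ≈ 2910 N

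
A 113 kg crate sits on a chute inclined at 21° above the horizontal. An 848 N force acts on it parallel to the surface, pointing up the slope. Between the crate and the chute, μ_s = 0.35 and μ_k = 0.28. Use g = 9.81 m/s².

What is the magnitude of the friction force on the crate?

f ≈ 290 N (down the incline)

Perpendicular to the surface, N = m g cos θ = 113·9.81·cos 21° = 1035 N.
Parallel to the incline, ΣF = 0 gives f = m g sin θ − P = 397.3 − 848 = -450.7 N (up-slope positive).
The static-friction ceiling is μ_s N = 0.35 × 1035 = 362.2 N.
|-450.7| exceeds 362.2 N, so the crate slips up-slope; friction is kinetic, f = μ_k N = 0.28×1035 = 290 N.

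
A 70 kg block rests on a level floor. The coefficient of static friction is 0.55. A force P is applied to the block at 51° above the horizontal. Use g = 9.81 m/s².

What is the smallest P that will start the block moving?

N = m g − P sin α (the pull lifts the block).
At impending slip, P cos α = μ_s N = μ_s (m g − P sin α).
Solving: P (cos α + μ_s sin α) = μ_s m g → P = 0.55×687/(cos 51° + 0.55 sin 51°) = 378/1.057 = 357 N.

P ≈ 357 N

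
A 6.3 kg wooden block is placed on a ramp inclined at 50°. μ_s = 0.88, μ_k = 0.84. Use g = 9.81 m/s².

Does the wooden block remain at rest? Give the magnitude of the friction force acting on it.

N = m g cos θ = 39.7 N.
Down-slope weight component: m g sin θ = 47.3 N.
μ_s N = 35 N.
47.3 > 35 N, so it slides; kinetic friction f = μ_k N = 0.84×39.7 = 33.4 N.

f ≈ 33.4 N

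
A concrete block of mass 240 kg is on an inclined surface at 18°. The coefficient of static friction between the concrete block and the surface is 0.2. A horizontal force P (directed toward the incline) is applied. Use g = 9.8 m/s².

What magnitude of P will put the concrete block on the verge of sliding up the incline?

P ≈ 1320 N

At impending motion up the slope, friction acts down-slope at its limit: f = μ_s N.
Perpendicular to the incline: N = m g cos θ + P sin θ.
Along the incline: P cos θ = m g sin θ + μ_s N = m g sin θ + μ_s (m g cos θ + P sin θ).
Solving, P (cos θ − μ_s sin θ) = m g (sin θ + μ_s cos θ), so P = 240×9.8×(sin 18° + 0.2 cos 18°)/(cos 18° − 0.2 sin 18°) = 2350×0.4992/0.8893 = 1320 N.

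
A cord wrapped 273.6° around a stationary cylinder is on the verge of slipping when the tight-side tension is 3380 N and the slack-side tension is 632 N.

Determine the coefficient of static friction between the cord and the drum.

μ ≈ 0.351

T₂/T₁ = e^{μβ} → μ = ln(T₂/T₁)/β.
β = 273.6° = 4.775 rad.
μ = ln(3380/632)/4.775 = ln(5.348)/4.775 = 0.351.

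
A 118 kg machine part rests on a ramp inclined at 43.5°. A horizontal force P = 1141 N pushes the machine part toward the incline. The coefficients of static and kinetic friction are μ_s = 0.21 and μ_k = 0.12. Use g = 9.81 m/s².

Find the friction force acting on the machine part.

The horizontal push has a component P sin θ into the surface, so N = m g cos θ + P sin θ = 839.7 + 785.4 = 1625 N.
Parallel to the incline: P cos θ − m g sin θ = 827.7 − 796.8 = 30.83 N; the friction needed to balance this is 30.83 N acting down the slope.
The limit of static friction is μ_s N = 341.3 N.
|f_req| = 30.83 ≤ 341.3 N → the machine part is in equilibrium; friction equals the required value.

f ≈ 30.8 N (down the incline)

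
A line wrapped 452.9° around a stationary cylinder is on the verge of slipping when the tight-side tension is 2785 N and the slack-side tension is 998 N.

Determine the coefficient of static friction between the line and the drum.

μ ≈ 0.13

T₂/T₁ = e^{μβ} → μ = ln(T₂/T₁)/β.
β = 452.9° = 7.905 rad.
μ = ln(2785/998)/7.905 = ln(2.791)/7.905 = 0.13.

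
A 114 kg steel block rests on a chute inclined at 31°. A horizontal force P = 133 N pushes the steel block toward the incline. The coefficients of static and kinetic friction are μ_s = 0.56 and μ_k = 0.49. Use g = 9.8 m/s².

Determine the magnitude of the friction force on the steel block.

The horizontal push has a component P sin θ into the surface, so N = m g cos θ + P sin θ = 957.6 + 68.5 = 1026 N.
Parallel to the incline: P cos θ − m g sin θ = 114 − 575.4 = -461.4 N; the friction needed to balance this is 461.4 N acting up the slope.
Maximum static friction: μ_s N = 0.56 × 1026 = 574.6 N.
|f_req| = 461.4 ≤ 574.6 N → the steel block is in equilibrium; friction equals the required value.

f ≈ 461 N (up the incline)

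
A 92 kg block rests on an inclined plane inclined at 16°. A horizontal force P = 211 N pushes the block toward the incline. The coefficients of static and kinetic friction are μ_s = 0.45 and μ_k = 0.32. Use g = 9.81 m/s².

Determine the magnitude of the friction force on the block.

f ≈ 45.9 N (up the incline)

Resolve perpendicular to the incline: N = m g cos θ + P sin θ = 92×9.81×cos 16° + 211×sin 16° = 925.7 N.
Along the incline, the net driving force (taking up-slope positive) is P cos θ − m g sin θ = 202.8 − 248.8 = -45.94 N, so equilibrium requires friction f = 45.94 N (up-slope).
Maximum static friction: μ_s N = 0.45 × 925.7 = 416.6 N.
Since 45.94 N is within the 416.6 N limit, the block stays put and friction is exactly 45.9 N.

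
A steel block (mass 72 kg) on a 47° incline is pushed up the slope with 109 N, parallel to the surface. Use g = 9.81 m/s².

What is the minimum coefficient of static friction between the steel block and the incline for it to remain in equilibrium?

μ_s,min ≈ 0.846

N = m g cos θ = 481.7 N.
Friction must make up the shortfall along the incline: f = m g sin θ − P = 516.6 − 109 = 407.6 N.
At the threshold f = μ_s N, so μ_s,min = 407.6/481.7 = 0.846.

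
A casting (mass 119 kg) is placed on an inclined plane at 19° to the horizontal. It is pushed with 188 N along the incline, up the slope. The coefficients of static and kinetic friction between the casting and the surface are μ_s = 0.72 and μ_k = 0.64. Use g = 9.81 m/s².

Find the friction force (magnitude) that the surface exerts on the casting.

f ≈ 192 N (up the incline)

Perpendicular to the surface, N = m g cos θ = 119·9.81·cos 19° = 1104 N.
The friction needed for equilibrium is m g sin θ − P = 380.1 − 188 = 192.1 N, measured positive up-slope.
Static friction can supply at most μ_s N = 794.7 N.
Since |192.1| ≤ 794.7 N, static friction is sufficient; f equals the required value, not μ_s N.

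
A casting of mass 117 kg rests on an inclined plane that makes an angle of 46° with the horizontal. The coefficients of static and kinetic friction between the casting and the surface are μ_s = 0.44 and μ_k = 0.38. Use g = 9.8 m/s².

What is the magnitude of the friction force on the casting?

Perpendicular to the surface, N = m g cos θ = 117·9.8·cos 46° = 796.5 N.
For equilibrium along the incline, friction must balance the weight component: f = m g sin θ = 824.8 N up the slope.
Static friction can supply at most μ_s N = 350.5 N.
|824.8| exceeds 350.5 N, so the casting slips down-slope; friction is kinetic, f = μ_k N = 0.38×796.5 = 303 N.

f ≈ 303 N (up the incline)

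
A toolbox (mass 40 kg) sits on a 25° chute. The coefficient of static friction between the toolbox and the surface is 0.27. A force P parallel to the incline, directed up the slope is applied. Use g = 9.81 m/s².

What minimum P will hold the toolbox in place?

P_min ≈ 69.8 N

The toolbox tends to slide down (tan θ > μ_s), so at the point of impending slip friction acts up-slope at its limit: f = μ_s N.
P is parallel to the surface, so N = m g cos θ = 356 N.
Along the incline: P + μ_s N = m g sin θ, so P = 166 − 0.27×356 = 69.8 N.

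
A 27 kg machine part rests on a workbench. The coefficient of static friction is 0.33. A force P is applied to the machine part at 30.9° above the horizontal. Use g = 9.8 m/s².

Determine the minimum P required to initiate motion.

P ≈ 85 N

N = m g − P sin α (the pull lifts the machine part).
At impending slip, P cos α = μ_s N = μ_s (m g − P sin α).
Solving: P (cos α + μ_s sin α) = μ_s m g → P = 0.33×265/(cos 30.9° + 0.33 sin 30.9°) = 87.3/1.028 = 85 N.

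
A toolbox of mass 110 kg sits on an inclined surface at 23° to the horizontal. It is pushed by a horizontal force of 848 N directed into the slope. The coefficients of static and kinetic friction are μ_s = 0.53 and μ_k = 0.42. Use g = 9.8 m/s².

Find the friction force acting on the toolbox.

f ≈ 359 N (down the incline)

Resolve perpendicular to the incline: N = m g cos θ + P sin θ = 110×9.8×cos 23° + 848×sin 23° = 1324 N.
Along the incline, the net driving force (taking up-slope positive) is P cos θ − m g sin θ = 780.6 − 421.2 = 359.4 N, so equilibrium requires friction f = -359.4 N (down-slope).
The limit of static friction is μ_s N = 701.5 N.
Since 359.4 N is within the 701.5 N limit, the toolbox stays put and friction is exactly 359 N.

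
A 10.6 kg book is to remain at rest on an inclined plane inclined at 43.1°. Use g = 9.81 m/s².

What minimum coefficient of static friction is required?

At the slip threshold m g sin θ = μ_s m g cos θ, so μ_s,min = tan θ.
μ_s,min = tan 43.1° = 0.936.

μ_s,min ≈ 0.936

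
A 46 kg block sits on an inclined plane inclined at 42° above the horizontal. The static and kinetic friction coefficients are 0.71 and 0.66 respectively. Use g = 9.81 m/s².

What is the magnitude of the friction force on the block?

Perpendicular to the surface, N = m g cos θ = 46·9.81·cos 42° = 335.4 N.
For equilibrium along the incline, friction must balance the weight component: f = m g sin θ = 302 N up the slope.
Maximum static friction available: μ_s N = 0.71 × 335.4 = 238.1 N.
|302| exceeds 238.1 N, so the block slips down-slope; friction is kinetic, f = μ_k N = 0.66×335.4 = 221 N.

f ≈ 221 N (up the incline)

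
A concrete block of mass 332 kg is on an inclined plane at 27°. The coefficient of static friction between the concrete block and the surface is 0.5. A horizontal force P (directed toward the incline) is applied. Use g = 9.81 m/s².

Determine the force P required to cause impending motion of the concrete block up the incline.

P ≈ 4410 N

At impending motion up the slope, friction acts down-slope at its limit: f = μ_s N.
Perpendicular to the incline: N = m g cos θ + P sin θ.
Along the incline: P cos θ = m g sin θ + μ_s N = m g sin θ + μ_s (m g cos θ + P sin θ).
Solving, P (cos θ − μ_s sin θ) = m g (sin θ + μ_s cos θ), so P = 332×9.81×(sin 27° + 0.5 cos 27°)/(cos 27° − 0.5 sin 27°) = 3260×0.8995/0.664 = 4410 N.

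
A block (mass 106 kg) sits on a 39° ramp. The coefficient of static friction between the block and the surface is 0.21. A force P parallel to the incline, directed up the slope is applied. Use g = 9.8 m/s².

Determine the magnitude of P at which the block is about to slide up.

At impending motion up the slope, friction acts down-slope at its limit: f = μ_s N.
P is parallel to the surface, so N = m g cos θ = 807 N.
Along the incline: P = m g sin θ + μ_s N = 654 + 0.21×807 = 823 N.

P ≈ 823 N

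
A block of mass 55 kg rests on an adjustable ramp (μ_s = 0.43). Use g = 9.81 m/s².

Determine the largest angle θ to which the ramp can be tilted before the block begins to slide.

At the slip threshold, m g sin θ = μ_s · m g cos θ, so tan θ = μ_s.
θ_max = arctan(0.43) = 23.3°.

θ_max ≈ 23.3°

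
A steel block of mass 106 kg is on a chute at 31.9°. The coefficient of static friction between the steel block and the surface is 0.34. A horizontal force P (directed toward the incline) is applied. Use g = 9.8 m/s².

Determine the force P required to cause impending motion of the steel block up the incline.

P ≈ 1270 N

At impending motion up the slope, friction acts down-slope at its limit: f = μ_s N.
Perpendicular to the incline: N = m g cos θ + P sin θ.
Along the incline: P cos θ = m g sin θ + μ_s N = m g sin θ + μ_s (m g cos θ + P sin θ).
Solving, P (cos θ − μ_s sin θ) = m g (sin θ + μ_s cos θ), so P = 106×9.8×(sin 31.9° + 0.34 cos 31.9°)/(cos 31.9° − 0.34 sin 31.9°) = 1040×0.8171/0.6693 = 1270 N.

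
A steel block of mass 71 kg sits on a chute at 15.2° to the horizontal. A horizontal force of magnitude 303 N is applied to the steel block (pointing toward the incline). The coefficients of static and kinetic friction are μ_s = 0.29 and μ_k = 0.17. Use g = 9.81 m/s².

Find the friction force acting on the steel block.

f ≈ 110 N (down the incline)

Normal direction: N = m g cos θ + P sin θ = 751.6 N.
Along the incline, the net driving force (taking up-slope positive) is P cos θ − m g sin θ = 292.4 − 182.6 = 109.8 N, so equilibrium requires friction f = -109.8 N (down-slope).
Maximum static friction: μ_s N = 0.29 × 751.6 = 218 N.
Since 109.8 N is within the 218 N limit, the steel block stays put and friction is exactly 110 N.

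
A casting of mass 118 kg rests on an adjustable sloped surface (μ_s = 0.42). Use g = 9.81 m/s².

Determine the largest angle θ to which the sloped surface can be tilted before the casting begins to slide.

θ_max ≈ 22.8°

At the slip threshold, m g sin θ = μ_s · m g cos θ, so tan θ = μ_s.
θ_max = arctan(0.42) = 22.8°.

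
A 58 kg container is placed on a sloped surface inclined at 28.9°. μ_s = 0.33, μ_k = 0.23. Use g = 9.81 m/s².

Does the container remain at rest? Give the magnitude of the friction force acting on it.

N = m g cos θ = 498 N.
Down-slope weight component: m g sin θ = 275 N.
μ_s N = 164 N.
275 > 164 N, so it slides; kinetic friction f = μ_k N = 0.23×498 = 115 N.

f ≈ 115 N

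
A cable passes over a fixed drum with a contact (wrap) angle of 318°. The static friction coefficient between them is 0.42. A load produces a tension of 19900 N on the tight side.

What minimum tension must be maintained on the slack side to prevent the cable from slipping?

T_min ≈ 1930 N

Capstan equation at impending slip: T_tight/T_slack = e^{μβ}.
β = 318° = 5.55 rad; e^{μβ} = e^{0.42×5.55} = 10.29.
T_slack = T_tight / e^{μβ} = 19900 / 10.29 = 1930 N.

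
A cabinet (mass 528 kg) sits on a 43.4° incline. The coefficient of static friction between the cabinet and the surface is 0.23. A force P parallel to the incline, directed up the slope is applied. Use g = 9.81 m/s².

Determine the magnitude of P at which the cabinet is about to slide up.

At impending motion up the slope, friction acts down-slope at its limit: f = μ_s N.
P is parallel to the surface, so N = m g cos θ = 3760 N.
Along the incline: P = m g sin θ + μ_s N = 3560 + 0.23×3760 = 4420 N.

P ≈ 4420 N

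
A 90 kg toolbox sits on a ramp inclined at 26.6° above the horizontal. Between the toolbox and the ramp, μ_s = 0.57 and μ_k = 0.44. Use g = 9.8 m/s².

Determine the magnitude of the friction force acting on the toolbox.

f ≈ 395 N (up the incline)

Perpendicular to the surface, N = m g cos θ = 90·9.8·cos 26.6° = 788.6 N.
Along the slope the weight component is m g sin θ = 394.9 N; friction must supply exactly this, acting up-slope.
The static-friction ceiling is μ_s N = 0.57 × 788.6 = 449.5 N.
Since |394.9| ≤ 449.5 N, no slip — friction simply equals what equilibrium demands.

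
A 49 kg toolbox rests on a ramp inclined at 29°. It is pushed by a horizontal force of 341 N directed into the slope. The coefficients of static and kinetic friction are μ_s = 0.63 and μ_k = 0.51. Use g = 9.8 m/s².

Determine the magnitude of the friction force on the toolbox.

f ≈ 65.4 N (down the incline)

Normal direction: N = m g cos θ + P sin θ = 585.3 N.
Along the incline, the net driving force (taking up-slope positive) is P cos θ − m g sin θ = 298.2 − 232.8 = 65.44 N, so equilibrium requires friction f = -65.44 N (down-slope).
The limit of static friction is μ_s N = 368.7 N.
|f_req| = 65.44 ≤ 368.7 N → the toolbox is in equilibrium; friction equals the required value.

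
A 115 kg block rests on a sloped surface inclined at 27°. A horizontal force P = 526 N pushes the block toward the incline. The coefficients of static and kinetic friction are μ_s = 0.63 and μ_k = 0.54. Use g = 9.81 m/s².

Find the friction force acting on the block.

The horizontal push has a component P sin θ into the surface, so N = m g cos θ + P sin θ = 1005 + 238.8 = 1244 N.
Parallel to the incline: P cos θ − m g sin θ = 468.7 − 512.2 = -43.5 N; the friction needed to balance this is 43.5 N acting up the slope.
Maximum static friction: μ_s N = 0.63 × 1244 = 783.7 N.
Since 43.5 N is within the 783.7 N limit, the block stays put and friction is exactly 43.5 N.

f ≈ 43.5 N (up the incline)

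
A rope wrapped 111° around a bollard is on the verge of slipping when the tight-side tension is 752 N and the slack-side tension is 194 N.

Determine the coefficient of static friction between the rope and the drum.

T₂/T₁ = e^{μβ} → μ = ln(T₂/T₁)/β.
β = 111° = 1.937 rad.
μ = ln(752/194)/1.937 = ln(3.876)/1.937 = 0.699.

μ ≈ 0.699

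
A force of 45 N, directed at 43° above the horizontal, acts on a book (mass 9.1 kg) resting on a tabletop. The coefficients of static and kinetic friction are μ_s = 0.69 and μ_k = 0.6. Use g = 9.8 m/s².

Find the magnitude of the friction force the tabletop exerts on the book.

f ≈ 32.9 N

The vertical component of P reduces the normal force: N = m g − P sin α = 89.18 − 30.69 = 58.49 N.
For equilibrium, f = P cos α = 45×cos 43° = 32.91 N.
μ_s N = 0.69 × 58.49 = 40.36 N.
Since 32.91 N does not exceed the limit, the book stays at rest and f = 32.9 N.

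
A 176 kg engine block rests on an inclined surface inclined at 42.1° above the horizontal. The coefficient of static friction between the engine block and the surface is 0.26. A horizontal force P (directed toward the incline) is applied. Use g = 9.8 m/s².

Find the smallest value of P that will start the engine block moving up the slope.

At impending motion up the slope, friction acts down-slope at its limit: f = μ_s N.
Perpendicular to the incline: N = m g cos θ + P sin θ.
Along the incline: P cos θ = m g sin θ + μ_s N = m g sin θ + μ_s (m g cos θ + P sin θ).
Solving, P (cos θ − μ_s sin θ) = m g (sin θ + μ_s cos θ), so P = 176×9.8×(sin 42.1° + 0.26 cos 42.1°)/(cos 42.1° − 0.26 sin 42.1°) = 1720×0.8633/0.5677 = 2620 N.

P ≈ 2620 N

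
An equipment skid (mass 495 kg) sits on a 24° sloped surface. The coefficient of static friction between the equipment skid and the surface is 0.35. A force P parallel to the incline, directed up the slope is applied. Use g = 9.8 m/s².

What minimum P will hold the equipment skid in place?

The equipment skid tends to slide down (tan θ > μ_s), so at the point of impending slip friction acts up-slope at its limit: f = μ_s N.
P is parallel to the surface, so N = m g cos θ = 4430 N.
Along the incline: P + μ_s N = m g sin θ, so P = 1970 − 0.35×4430 = 422 N.

P_min ≈ 422 N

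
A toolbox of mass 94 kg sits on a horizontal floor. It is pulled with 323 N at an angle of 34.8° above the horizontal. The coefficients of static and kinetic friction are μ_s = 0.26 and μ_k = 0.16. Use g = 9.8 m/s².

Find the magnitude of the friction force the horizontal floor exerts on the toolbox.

f ≈ 118 N

Vertical equilibrium gives N = m g − P sin α = 736.9 N.
The horizontal driving force is P cos α = 265.2 N, so equilibrium needs friction f = 265.2 N.
μ_s N = 0.26 × 736.9 = 191.6 N.
The required friction exceeds μ_s N, so the toolbox moves and f = μ_k N = 118 N.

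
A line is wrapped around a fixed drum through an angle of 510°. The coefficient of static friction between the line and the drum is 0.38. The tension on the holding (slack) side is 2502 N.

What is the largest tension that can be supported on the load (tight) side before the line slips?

T_max ≈ 73700 N

At impending slip the capstan equation gives T₂/T₁ = e^{μβ} with β in radians.
β = 510° × π/180 = 8.901 rad.
e^{μβ} = e^{0.38×8.901} = 29.44.
T₂ = T₁ · e^{μβ} = 2502 × 29.44 = 73700 N.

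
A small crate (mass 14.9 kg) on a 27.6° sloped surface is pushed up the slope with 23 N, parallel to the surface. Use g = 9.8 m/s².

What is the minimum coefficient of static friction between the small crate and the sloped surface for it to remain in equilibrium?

N = m g cos θ = 129.4 N.
Friction must make up the shortfall along the incline: f = m g sin θ − P = 67.65 − 23 = 44.65 N.
At the threshold f = μ_s N, so μ_s,min = 44.65/129.4 = 0.345.

μ_s,min ≈ 0.345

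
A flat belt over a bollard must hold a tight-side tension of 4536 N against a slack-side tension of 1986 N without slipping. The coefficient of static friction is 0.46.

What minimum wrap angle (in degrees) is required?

β_min ≈ 103°

T₂/T₁ = e^{μβ} → β = ln(T₂/T₁)/μ.
β = ln(4536/1986)/0.46 = 0.8259/0.46 = 1.795 rad.
In degrees: β = 1.795 × 180/π = 103°.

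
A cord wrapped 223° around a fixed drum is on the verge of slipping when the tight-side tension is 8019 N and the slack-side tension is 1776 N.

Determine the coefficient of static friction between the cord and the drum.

μ ≈ 0.387

T₂/T₁ = e^{μβ} → μ = ln(T₂/T₁)/β.
β = 223° = 3.892 rad.
μ = ln(8019/1776)/3.892 = ln(4.515)/3.892 = 0.387.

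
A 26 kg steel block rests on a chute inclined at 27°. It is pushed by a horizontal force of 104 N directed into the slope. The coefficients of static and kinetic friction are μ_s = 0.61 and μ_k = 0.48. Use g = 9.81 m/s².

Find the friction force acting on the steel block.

f ≈ 23.1 N (up the incline)

Normal direction: N = m g cos θ + P sin θ = 274.5 N.
Along the incline, the net driving force (taking up-slope positive) is P cos θ − m g sin θ = 92.66 − 115.8 = -23.13 N, so equilibrium requires friction f = 23.13 N (up-slope).
Maximum static friction: μ_s N = 0.61 × 274.5 = 167.4 N.
Since 23.13 N is within the 167.4 N limit, the steel block stays put and friction is exactly 23.1 N.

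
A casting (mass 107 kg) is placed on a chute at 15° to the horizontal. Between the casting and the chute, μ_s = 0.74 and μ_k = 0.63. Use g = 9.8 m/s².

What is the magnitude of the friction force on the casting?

f ≈ 271 N (up the incline)

Normal force: N = m g cos θ = 107 × 9.8 × cos 15° = 1013 N.
For equilibrium along the incline, friction must balance the weight component: f = m g sin θ = 271.4 N up the slope.
Maximum static friction available: μ_s N = 0.74 × 1013 = 749.5 N.
Since |271.4| ≤ 749.5 N, the casting remains in static equilibrium and friction takes exactly the required value.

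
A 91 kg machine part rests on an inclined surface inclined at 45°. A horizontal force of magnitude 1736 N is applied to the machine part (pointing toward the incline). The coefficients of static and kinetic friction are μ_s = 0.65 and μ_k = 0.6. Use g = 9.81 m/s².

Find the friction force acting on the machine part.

Resolve perpendicular to the incline: N = m g cos θ + P sin θ = 91×9.81×cos 45° + 1736×sin 45° = 1859 N.
Parallel to the incline: P cos θ − m g sin θ = 1228 − 631.2 = 596.3 N; the friction needed to balance this is 596.3 N acting down the slope.
Maximum static friction: μ_s N = 0.65 × 1859 = 1208 N.
|f_req| = 596.3 ≤ 1208 N → the machine part is in equilibrium; friction equals the required value.

f ≈ 596 N (down the incline)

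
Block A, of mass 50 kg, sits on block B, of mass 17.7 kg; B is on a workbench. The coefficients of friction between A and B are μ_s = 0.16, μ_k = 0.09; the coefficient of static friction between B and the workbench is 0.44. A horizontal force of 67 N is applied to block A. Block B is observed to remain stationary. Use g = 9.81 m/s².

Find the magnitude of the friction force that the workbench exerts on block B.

f ≈ 67 N

The normal force B exerts on A is simply A's weight, N₁ = 490.5 N.
Maximum static friction on A from B: μ_s N₁ = 0.16×490.5 = 78.48 N.
P = 67 N is within that limit, so A and B move together (both at rest); the A–B friction is simply f₁ = P = 67 N.
By Newton's third law B feels 67 N forward from A. With B stationary, the floor's static friction on B balances it: f₂ = 67 N (well within μ_s(m_A+m_B)g = 292.2 N).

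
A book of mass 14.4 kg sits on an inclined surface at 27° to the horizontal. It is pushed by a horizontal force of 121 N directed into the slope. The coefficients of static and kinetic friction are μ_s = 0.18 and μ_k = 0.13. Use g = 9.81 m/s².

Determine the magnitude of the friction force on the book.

f ≈ 23.5 N (down the incline)

Normal direction: N = m g cos θ + P sin θ = 180.8 N.
Along the incline, the net driving force (taking up-slope positive) is P cos θ − m g sin θ = 107.8 − 64.13 = 43.68 N, so equilibrium requires friction f = -43.68 N (down-slope).
The limit of static friction is μ_s N = 32.54 N.
|f_req| = 43.68 > 32.54 N → the book slides up the incline; f = μ_k N = 0.13 × 180.8 = 23.5 N.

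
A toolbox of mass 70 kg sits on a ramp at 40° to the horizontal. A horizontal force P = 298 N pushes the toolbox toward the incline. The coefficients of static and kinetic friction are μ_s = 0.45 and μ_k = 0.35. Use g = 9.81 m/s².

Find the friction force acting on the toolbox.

f ≈ 213 N (up the incline)

Normal direction: N = m g cos θ + P sin θ = 717.6 N.
Along the incline, the net driving force (taking up-slope positive) is P cos θ − m g sin θ = 228.3 − 441.4 = -213.1 N, so equilibrium requires friction f = 213.1 N (up-slope).
Maximum static friction: μ_s N = 0.45 × 717.6 = 322.9 N.
Since 213.1 N is within the 322.9 N limit, the toolbox stays put and friction is exactly 213 N.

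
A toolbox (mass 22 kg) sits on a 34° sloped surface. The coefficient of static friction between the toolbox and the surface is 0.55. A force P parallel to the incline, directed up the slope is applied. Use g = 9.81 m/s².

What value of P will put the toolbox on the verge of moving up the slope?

P ≈ 219 N

At impending motion up the slope, friction acts down-slope at its limit: f = μ_s N.
P is parallel to the surface, so N = m g cos θ = 179 N.
Along the incline: P = m g sin θ + μ_s N = 121 + 0.55×179 = 219 N.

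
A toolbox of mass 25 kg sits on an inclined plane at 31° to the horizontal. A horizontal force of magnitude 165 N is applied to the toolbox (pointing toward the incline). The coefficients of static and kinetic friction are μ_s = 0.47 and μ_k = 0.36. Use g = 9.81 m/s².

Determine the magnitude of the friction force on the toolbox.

f ≈ 15.1 N (down the incline)

Normal direction: N = m g cos θ + P sin θ = 295.2 N.
Along the incline, the net driving force (taking up-slope positive) is P cos θ − m g sin θ = 141.4 − 126.3 = 15.12 N, so equilibrium requires friction f = -15.12 N (down-slope).
Maximum static friction: μ_s N = 0.47 × 295.2 = 138.7 N.
|f_req| = 15.12 ≤ 138.7 N → the toolbox is in equilibrium; friction equals the required value.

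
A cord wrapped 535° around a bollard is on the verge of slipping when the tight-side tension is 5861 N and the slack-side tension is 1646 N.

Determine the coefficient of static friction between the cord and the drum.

μ ≈ 0.136

T₂/T₁ = e^{μβ} → μ = ln(T₂/T₁)/β.
β = 535° = 9.338 rad.
μ = ln(5861/1646)/9.338 = ln(3.561)/9.338 = 0.136.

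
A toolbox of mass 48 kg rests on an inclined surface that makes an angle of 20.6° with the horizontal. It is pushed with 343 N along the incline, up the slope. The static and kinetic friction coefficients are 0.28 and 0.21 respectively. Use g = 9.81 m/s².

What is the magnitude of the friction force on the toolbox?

The normal reaction is N = m g cos θ = 440.8 N.
The friction needed for equilibrium is m g sin θ − P = 165.7 − 343 = -177.3 N, measured positive up-slope.
The static-friction ceiling is μ_s N = 0.28 × 440.8 = 123.4 N.
Since |-177.3| > 123.4 N, static friction cannot hold it; the toolbox slides up the incline and kinetic friction applies: f = μ_k N = 0.21 × 440.8 = 92.6 N.

f ≈ 92.6 N (down the incline)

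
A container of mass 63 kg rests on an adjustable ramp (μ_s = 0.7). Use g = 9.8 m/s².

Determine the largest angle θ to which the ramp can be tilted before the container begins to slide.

θ_max ≈ 35°

At the slip threshold, m g sin θ = μ_s · m g cos θ, so tan θ = μ_s.
θ_max = arctan(0.7) = 35°.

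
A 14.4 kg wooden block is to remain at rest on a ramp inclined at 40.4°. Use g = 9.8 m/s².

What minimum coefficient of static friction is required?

μ_s,min ≈ 0.851

At the slip threshold m g sin θ = μ_s m g cos θ, so μ_s,min = tan θ.
μ_s,min = tan 40.4° = 0.851.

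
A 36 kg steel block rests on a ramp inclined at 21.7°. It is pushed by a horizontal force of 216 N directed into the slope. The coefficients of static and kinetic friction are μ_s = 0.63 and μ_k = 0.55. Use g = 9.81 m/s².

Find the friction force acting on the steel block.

f ≈ 70.1 N (down the incline)

Normal direction: N = m g cos θ + P sin θ = 408 N.
Parallel to the incline: P cos θ − m g sin θ = 200.7 − 130.6 = 70.11 N; the friction needed to balance this is 70.11 N acting down the slope.
Maximum static friction: μ_s N = 0.63 × 408 = 257 N.
|f_req| = 70.11 ≤ 257 N → the steel block is in equilibrium; friction equals the required value.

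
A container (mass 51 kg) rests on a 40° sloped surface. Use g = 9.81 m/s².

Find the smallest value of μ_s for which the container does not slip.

At the slip threshold m g sin θ = μ_s m g cos θ, so μ_s,min = tan θ.
μ_s,min = tan 40° = 0.839.

μ_s,min ≈ 0.839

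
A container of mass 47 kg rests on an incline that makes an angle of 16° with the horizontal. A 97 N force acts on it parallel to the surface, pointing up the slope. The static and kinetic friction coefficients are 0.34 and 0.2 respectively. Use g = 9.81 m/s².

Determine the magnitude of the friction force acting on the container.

The normal reaction is N = m g cos θ = 443.2 N.
For equilibrium along the incline the friction force must supply f = m g sin θ − P = 127.1 − 97 = 30.09 N (positive meaning up-slope).
Maximum static friction available: μ_s N = 0.34 × 443.2 = 150.7 N.
Since |30.09| ≤ 150.7 N, the container remains in static equilibrium and friction takes exactly the required value.

f ≈ 30.1 N (up the incline)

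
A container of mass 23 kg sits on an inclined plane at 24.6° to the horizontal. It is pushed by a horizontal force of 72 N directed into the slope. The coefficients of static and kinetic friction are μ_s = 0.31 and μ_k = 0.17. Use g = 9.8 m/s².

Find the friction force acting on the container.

Normal direction: N = m g cos θ + P sin θ = 234.9 N.
Parallel to the incline: P cos θ − m g sin θ = 65.46 − 93.83 = -28.36 N; the friction needed to balance this is 28.36 N acting up the slope.
Maximum static friction: μ_s N = 0.31 × 234.9 = 72.82 N.
Since 28.36 N is within the 72.82 N limit, the container stays put and friction is exactly 28.4 N.

f ≈ 28.4 N (up the incline)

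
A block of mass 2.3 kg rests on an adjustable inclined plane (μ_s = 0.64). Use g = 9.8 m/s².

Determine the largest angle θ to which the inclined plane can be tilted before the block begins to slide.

θ_max ≈ 32.6°

At the slip threshold, m g sin θ = μ_s · m g cos θ, so tan θ = μ_s.
θ_max = arctan(0.64) = 32.6°.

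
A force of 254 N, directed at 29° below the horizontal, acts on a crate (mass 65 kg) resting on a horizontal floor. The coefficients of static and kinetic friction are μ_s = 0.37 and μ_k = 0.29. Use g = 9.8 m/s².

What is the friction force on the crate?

f ≈ 222 N

Vertical equilibrium gives N = m g + P sin α = 760.1 N.
The horizontal driving force is P cos α = 222.2 N, so equilibrium needs friction f = 222.2 N.
The static-friction limit is μ_s N = 281.3 N.
222.2 ≤ 281.3 N → static; friction equals the required 222 N.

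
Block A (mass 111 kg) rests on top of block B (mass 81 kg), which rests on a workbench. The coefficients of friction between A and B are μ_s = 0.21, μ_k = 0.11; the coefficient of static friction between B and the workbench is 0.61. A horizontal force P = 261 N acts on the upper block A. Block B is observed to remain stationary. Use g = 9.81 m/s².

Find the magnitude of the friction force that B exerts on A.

Normal force at the A–B interface: N₁ = m_A g = 1089 N.
So the A–B interface can sustain at most μ_s N₁ = 228.7 N of static friction.
Since P = 261 N > 228.7 N, A slides on B; the A–B friction is kinetic: f₁ = μ_k N₁ = 0.11×1089 = 120 N.
By Newton's third law B feels 120 N forward from A. With B stationary, the floor's static friction on B balances it: f₂ = 120 N (well within μ_s(m_A+m_B)g = 1149 N).

f ≈ 120 N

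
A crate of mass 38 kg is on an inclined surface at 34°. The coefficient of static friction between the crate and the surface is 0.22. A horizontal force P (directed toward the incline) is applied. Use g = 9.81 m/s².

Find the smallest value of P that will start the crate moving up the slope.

At impending motion up the slope, friction acts down-slope at its limit: f = μ_s N.
Perpendicular to the incline: N = m g cos θ + P sin θ.
Along the incline: P cos θ = m g sin θ + μ_s N = m g sin θ + μ_s (m g cos θ + P sin θ).
Solving, P (cos θ − μ_s sin θ) = m g (sin θ + μ_s cos θ), so P = 38×9.81×(sin 34° + 0.22 cos 34°)/(cos 34° − 0.22 sin 34°) = 373×0.7416/0.706 = 392 N.

P ≈ 392 N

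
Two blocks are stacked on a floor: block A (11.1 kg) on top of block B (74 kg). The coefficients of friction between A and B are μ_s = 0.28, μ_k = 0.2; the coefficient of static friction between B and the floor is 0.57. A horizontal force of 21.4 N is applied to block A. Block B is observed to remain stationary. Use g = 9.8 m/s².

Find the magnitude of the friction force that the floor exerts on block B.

The normal force B exerts on A is simply A's weight, N₁ = 108.8 N.
Maximum static friction on A from B: μ_s N₁ = 0.28×108.8 = 30.46 N.
P = 21.4 N is within that limit, so A and B move together (both at rest); the A–B friction is simply f₁ = P = 21.4 N.
B experiences an equal 21.4 N forward from A (third law). B is in equilibrium, so the floor supplies f₂ = 21.4 N of static friction (limit μ_s(m_A+m_B)g = 475.4 N, not exceeded).

f ≈ 21.4 N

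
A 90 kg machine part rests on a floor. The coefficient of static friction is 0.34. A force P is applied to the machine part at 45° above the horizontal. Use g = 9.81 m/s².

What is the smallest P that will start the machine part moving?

P ≈ 317 N

N = m g − P sin α (the pull lifts the machine part).
At impending slip, P cos α = μ_s N = μ_s (m g − P sin α).
Solving: P (cos α + μ_s sin α) = μ_s m g → P = 0.34×883/(cos 45° + 0.34 sin 45°) = 300/0.9475 = 317 N.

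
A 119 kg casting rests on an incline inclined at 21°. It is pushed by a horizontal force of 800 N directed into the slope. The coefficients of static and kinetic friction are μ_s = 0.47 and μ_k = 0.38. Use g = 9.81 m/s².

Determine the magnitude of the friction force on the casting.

f ≈ 329 N (down the incline)

The horizontal push has a component P sin θ into the surface, so N = m g cos θ + P sin θ = 1090 + 286.7 = 1377 N.
Parallel to the incline: P cos θ − m g sin θ = 746.9 − 418.4 = 328.5 N; the friction needed to balance this is 328.5 N acting down the slope.
The limit of static friction is μ_s N = 647 N.
|f_req| = 328.5 ≤ 647 N → the casting is in equilibrium; friction equals the required value.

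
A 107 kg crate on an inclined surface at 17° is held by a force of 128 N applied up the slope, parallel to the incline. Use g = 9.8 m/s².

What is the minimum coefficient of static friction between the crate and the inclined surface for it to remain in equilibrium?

μ_s,min ≈ 0.178

N = m g cos θ = 1003 N.
Friction must make up the shortfall along the incline: f = m g sin θ − P = 306.6 − 128 = 178.6 N.
At the threshold f = μ_s N, so μ_s,min = 178.6/1003 = 0.178.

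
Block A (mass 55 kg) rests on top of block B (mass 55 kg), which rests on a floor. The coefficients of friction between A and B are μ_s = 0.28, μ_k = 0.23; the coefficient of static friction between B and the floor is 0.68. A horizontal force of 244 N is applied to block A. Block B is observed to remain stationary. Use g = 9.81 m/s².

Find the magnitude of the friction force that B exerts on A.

Normal force at the A–B interface: N₁ = m_A g = 539.6 N.
Maximum static friction on A from B: μ_s N₁ = 0.28×539.6 = 151.1 N.
P = 244 N exceeds that limit, so A slips over B and the interface friction becomes kinetic: f₁ = μ_k N₁ = 0.23×539.6 = 124 N.
B experiences an equal 124 N forward from A (third law). B is in equilibrium, so the floor supplies f₂ = 124 N of static friction (limit μ_s(m_A+m_B)g = 733.8 N, not exceeded).

f ≈ 124 N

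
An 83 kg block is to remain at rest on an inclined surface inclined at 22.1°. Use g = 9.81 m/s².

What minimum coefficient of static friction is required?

At the slip threshold m g sin θ = μ_s m g cos θ, so μ_s,min = tan θ.
μ_s,min = tan 22.1° = 0.406.

μ_s,min ≈ 0.406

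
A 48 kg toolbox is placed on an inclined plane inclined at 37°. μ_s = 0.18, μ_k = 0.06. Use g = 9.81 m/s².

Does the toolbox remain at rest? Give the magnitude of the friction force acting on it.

f ≈ 22.6 N

N = m g cos θ = 376 N.
Down-slope weight component: m g sin θ = 283 N.
μ_s N = 67.7 N.
283 > 67.7 N, so it slides; kinetic friction f = μ_k N = 0.06×376 = 22.6 N.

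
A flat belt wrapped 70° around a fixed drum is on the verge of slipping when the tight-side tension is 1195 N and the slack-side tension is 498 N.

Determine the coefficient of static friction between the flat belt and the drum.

T₂/T₁ = e^{μβ} → μ = ln(T₂/T₁)/β.
β = 70° = 1.222 rad.
μ = ln(1195/498)/1.222 = ln(2.4)/1.222 = 0.716.

μ ≈ 0.716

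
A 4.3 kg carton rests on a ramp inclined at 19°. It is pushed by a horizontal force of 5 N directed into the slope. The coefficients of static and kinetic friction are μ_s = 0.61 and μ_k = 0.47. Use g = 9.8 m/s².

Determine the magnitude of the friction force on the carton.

f ≈ 8.99 N (up the incline)

The horizontal push has a component P sin θ into the surface, so N = m g cos θ + P sin θ = 39.84 + 1.628 = 41.47 N.
Along the incline, the net driving force (taking up-slope positive) is P cos θ − m g sin θ = 4.728 − 13.72 = -8.992 N, so equilibrium requires friction f = 8.992 N (up-slope).
The limit of static friction is μ_s N = 25.3 N.
Since 8.992 N is within the 25.3 N limit, the carton stays put and friction is exactly 8.99 N.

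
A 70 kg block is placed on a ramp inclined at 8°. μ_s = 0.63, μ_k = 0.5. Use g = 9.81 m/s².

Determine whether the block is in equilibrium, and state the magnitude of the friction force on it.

f ≈ 95.6 N

N = m g cos θ = 680 N.
Down-slope weight component: m g sin θ = 95.6 N.
μ_s N = 428 N.
95.6 ≤ 428 N, so it stays put; friction = 95.6 N.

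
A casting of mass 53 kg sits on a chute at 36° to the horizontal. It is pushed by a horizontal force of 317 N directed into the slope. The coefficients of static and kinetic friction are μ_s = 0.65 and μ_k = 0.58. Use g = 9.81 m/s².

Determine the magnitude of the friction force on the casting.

Normal direction: N = m g cos θ + P sin θ = 607 N.
Along the incline, the net driving force (taking up-slope positive) is P cos θ − m g sin θ = 256.5 − 305.6 = -49.15 N, so equilibrium requires friction f = 49.15 N (up-slope).
The limit of static friction is μ_s N = 394.5 N.
Since 49.15 N is within the 394.5 N limit, the casting stays put and friction is exactly 49.1 N.

f ≈ 49.1 N (up the incline)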